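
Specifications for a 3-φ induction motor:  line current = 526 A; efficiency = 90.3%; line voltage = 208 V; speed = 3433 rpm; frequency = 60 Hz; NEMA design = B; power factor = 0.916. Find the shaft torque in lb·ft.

322 lb·ft

P_in = √3·V·I·cosφ = 1.732 × 208 × 526 × 0.916 = 173577 W
P_out = η·P_in = 0.903 × 173577 = 156740 W
n = 3433 rpm
ω = 2π×3433/60 = 359.5 rad/s
τ = P_out/ω = 156740/359.5 = 436 N·m
In lb·ft: 436/1.356 = 322 lb·ft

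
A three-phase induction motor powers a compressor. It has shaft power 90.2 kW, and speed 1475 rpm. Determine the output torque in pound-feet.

431 lb·ft

ω = 2π × 1475/60 = 154.5 rad/s
τ = P/ω = 90200/154.5 = 583.8 N·m
In lb·ft: 583.8/1.356 = 431 lb·ft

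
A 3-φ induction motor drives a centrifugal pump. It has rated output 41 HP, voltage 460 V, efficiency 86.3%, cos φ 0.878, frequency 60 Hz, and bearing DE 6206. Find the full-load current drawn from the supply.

P_out = 41 × 746 = 30586 W
P_in = P_out / η = 30586 / 0.863 = 35441 W
I_L = P_in / (√3·V_L·cosφ) = 35441 / (1.732 × 460 × 0.878) = 50.7 A

50.7 A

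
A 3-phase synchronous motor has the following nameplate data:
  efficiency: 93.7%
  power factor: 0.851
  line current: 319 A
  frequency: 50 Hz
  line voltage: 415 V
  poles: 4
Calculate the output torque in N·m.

P_in = √3·V·I·cosφ = 1.732 × 415 × 319 × 0.851 = 195126 W
P_out = η·P_in = 0.937 × 195126 = 182833 W
n = n_s = 120×50/4 = 1500 rpm (synchronous)
ω = 2π×1500/60 = 157.1 rad/s
τ = P_out/ω = 182833/157.1 = 1160 N·m

1160 N·m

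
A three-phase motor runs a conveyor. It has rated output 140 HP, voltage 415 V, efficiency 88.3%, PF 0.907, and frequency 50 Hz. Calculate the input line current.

P_out = 140 × 746 = 104440 W
P_in = P_out / η = 104440 / 0.883 = 118279 W
I_L = P_in / (√3·V_L·cosφ) = 118279 / (1.732 × 415 × 0.907) = 181 A

181 A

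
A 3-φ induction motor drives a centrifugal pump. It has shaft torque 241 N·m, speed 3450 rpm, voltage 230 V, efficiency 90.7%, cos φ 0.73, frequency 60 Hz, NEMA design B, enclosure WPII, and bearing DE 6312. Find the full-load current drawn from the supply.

ω = 2π×3450/60 = 361.3 rad/s; P_out = τω = 241 × 361.3 = 87073 W
P_in = P_out / η = 87073 / 0.907 = 96001 W
I_L = P_in / (√3·V_L·cosφ) = 96001 / (1.732 × 230 × 0.73) = 330 A

330 A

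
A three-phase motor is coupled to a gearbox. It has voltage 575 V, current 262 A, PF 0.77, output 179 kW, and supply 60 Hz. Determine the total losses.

21900 W

P_in = √3·V·I·cosφ = 1.732×575×262×0.77 = 200913 W
P_out = 179000 W
Losses = P_in − P_out = 200913 − 179000 = 21913 W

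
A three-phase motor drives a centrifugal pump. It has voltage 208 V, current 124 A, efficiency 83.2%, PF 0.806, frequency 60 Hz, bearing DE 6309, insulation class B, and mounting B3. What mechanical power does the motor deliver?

P_in = √3·V·I·cosφ = 1.732 × 208 × 124 × 0.806 = 36005 W
P_out = η·P_in = 0.832 × 36005 = 29956 W

30 kW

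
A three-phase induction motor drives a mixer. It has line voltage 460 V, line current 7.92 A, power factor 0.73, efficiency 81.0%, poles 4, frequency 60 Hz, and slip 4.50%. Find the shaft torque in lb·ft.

15.3 lb·ft

P_in = √3·V·I·cosφ = 1.732 × 460 × 7.92 × 0.73 = 4606 W
P_out = η·P_in = 0.81 × 4606 = 3731 W
n_s = 120×60/4 = 1800 rpm; n = 1800×(1−0.045) = 1719 rpm
ω = 2π×1719/60 = 180 rad/s
τ = P_out/ω = 3731/180 = 20.73 N·m
In lb·ft: 20.73/1.356 = 15.3 lb·ft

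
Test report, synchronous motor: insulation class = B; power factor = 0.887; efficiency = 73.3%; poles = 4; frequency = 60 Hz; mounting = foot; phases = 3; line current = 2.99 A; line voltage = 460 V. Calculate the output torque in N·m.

P_in = √3·V·I·cosφ = 1.732 × 460 × 2.99 × 0.887 = 2113 W
P_out = η·P_in = 0.733 × 2113 = 1549 W
n = n_s = 120×60/4 = 1800 rpm (synchronous)
ω = 2π×1800/60 = 188.5 rad/s
τ = P_out/ω = 1549/188.5 = 8.22 N·m

8.22 N·m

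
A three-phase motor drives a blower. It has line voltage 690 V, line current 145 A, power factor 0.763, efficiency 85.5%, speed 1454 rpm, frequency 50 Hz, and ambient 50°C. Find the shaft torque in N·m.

P_in = √3·V·I·cosφ = 1.732 × 690 × 145 × 0.763 = 132218 W
P_out = η·P_in = 0.855 × 132218 = 113046 W
n = 1454 rpm
ω = 2π×1454/60 = 152.3 rad/s
τ = P_out/ω = 113046/152.3 = 742 N·m

742 N·m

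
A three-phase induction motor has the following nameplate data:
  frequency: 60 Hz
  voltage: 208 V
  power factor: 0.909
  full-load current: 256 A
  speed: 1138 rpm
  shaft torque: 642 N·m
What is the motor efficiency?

ω = 2π × 1138/60 = 119.2 rad/s; P_out = τω = 642 × 119.2 = 76526 W
P_in = √3·V_L·I_L·cosφ = 1.732 × 208 × 256 × 0.909 = 83833 W
η = P_out / P_in = 76526 / 83833 = 0.913 = 91.3%

91.3 %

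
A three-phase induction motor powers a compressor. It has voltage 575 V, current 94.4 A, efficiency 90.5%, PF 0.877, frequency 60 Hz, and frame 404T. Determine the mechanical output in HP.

P_in = √3·V·I·cosφ = 1.732 × 575 × 94.4 × 0.877 = 82449 W
P_out = η·P_in = 0.905 × 82449 = 74616 W
= 74616/746 = 100 HP

100 HP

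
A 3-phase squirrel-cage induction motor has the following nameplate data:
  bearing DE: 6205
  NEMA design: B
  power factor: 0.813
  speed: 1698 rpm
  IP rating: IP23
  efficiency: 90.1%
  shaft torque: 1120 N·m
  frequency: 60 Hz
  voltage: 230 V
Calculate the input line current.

ω = 2π×1698/60 = 177.8 rad/s; P_out = τω = 1120 × 177.8 = 199136 W
P_in = P_out / η = 199136 / 0.901 = 221017 W
I_L = P_in / (√3·V_L·cosφ) = 221017 / (1.732 × 230 × 0.813) = 682 A

682 A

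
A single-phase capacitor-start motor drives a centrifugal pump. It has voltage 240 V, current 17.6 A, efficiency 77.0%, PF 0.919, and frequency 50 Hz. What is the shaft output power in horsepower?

4.01 HP

P_in = V·I·cosφ = 240 × 17.6 × 0.919 = 3882 W
P_out = η·P_in = 0.77 × 3882 = 2989 W
= 2989/746 = 4.01 HP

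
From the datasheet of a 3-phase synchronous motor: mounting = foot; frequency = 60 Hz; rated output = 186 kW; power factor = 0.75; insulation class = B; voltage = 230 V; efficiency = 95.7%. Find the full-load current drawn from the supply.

P_out = 186 kW = 186000 W
P_in = P_out / η = 186000 / 0.957 = 194357 W
I_L = P_in / (√3·V_L·cosφ) = 194357 / (1.732 × 230 × 0.75) = 651 A

651 A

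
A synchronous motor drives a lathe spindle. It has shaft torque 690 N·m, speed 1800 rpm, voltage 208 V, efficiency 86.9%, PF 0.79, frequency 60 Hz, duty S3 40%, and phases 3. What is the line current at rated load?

ω = 2π×1800/60 = 188.5 rad/s; P_out = τω = 690 × 188.5 = 130065 W
P_in = P_out / η = 130065 / 0.869 = 149672 W
I_L = P_in / (√3·V_L·cosφ) = 149672 / (1.732 × 208 × 0.79) = 526 A

526 A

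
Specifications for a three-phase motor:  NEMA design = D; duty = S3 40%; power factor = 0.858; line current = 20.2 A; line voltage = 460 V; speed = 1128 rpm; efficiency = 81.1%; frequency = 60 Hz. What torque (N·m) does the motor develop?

94.8 N·m

P_in = √3·V·I·cosφ = 1.732 × 460 × 20.2 × 0.858 = 13808 W
P_out = η·P_in = 0.811 × 13808 = 11198 W
n = 1128 rpm
ω = 2π×1128/60 = 118.1 rad/s
τ = P_out/ω = 11198/118.1 = 94.8 N·m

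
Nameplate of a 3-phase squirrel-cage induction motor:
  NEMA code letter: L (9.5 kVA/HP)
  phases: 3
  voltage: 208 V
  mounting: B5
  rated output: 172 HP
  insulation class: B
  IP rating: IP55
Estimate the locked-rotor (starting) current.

4540 A

S_LR = 9.5 × 172 = 1634 kVA
I_LR = S_LR/(√3·V_L) = 1634000/(1.732×208) = 4540 A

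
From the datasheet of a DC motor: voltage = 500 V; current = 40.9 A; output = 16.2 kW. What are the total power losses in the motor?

P_in = V·I = 500×40.9 = 20450 W
P_out = 16200 W
Losses = P_in − P_out = 20450 − 16200 = 4250 W

4250 W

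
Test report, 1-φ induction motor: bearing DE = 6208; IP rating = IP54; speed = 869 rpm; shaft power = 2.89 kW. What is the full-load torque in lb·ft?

ω = 2π × 869/60 = 91 rad/s
τ = P/ω = 2890/91 = 31.76 N·m
In lb·ft: 31.76/1.356 = 23.4 lb·ft

23.4 lb·ft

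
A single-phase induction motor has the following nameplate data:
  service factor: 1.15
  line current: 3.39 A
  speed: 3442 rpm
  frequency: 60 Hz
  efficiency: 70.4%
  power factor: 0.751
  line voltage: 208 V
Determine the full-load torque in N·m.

P_in = V·I·cosφ = 208 × 3.39 × 0.751 = 530 W
P_out = η·P_in = 0.704 × 530 = 373 W
n = 3442 rpm
ω = 2π×3442/60 = 360.4 rad/s
τ = P_out/ω = 373/360.4 = 1.03 N·m

1.03 N·m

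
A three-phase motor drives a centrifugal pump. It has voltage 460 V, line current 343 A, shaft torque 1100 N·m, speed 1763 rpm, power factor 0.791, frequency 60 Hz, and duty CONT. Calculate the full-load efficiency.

93.9 %

ω = 2π × 1763/60 = 184.6 rad/s; P_out = τω = 1100 × 184.6 = 203060 W
P_in = √3·V_L·I_L·cosφ = 1.732 × 460 × 343 × 0.791 = 216160 W
η = P_out / P_in = 203060 / 216160 = 0.939 = 93.9%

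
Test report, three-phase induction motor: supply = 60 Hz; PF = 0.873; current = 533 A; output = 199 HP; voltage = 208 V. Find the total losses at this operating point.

19200 W

P_in = √3·V·I·cosφ = 1.732×208×533×0.873 = 167630 W
P_out = 199×746 = 148454 W
Losses = P_in − P_out = 167630 − 148454 = 19176 W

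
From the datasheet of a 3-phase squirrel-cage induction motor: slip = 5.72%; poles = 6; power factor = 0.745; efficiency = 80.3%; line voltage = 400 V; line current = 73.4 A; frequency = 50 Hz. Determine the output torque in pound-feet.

227 lb·ft

P_in = √3·V·I·cosφ = 1.732 × 400 × 73.4 × 0.745 = 37884 W
P_out = η·P_in = 0.803 × 37884 = 30421 W
n_s = 120×50/6 = 1000 rpm; n = 1000×(1−0.0572) = 943 rpm
ω = 2π×943/60 = 98.75 rad/s
τ = P_out/ω = 30421/98.75 = 308.1 N·m
In lb·ft: 308.1/1.356 = 227 lb·ft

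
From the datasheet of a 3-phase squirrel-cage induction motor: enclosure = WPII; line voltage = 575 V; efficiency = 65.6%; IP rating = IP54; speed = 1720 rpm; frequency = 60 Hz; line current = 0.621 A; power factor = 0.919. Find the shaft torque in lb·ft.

1.53 lb·ft

P_in = √3·V·I·cosφ = 1.732 × 575 × 0.621 × 0.919 = 568 W
P_out = η·P_in = 0.656 × 568 = 373 W
n = 1720 rpm
ω = 2π×1720/60 = 180.1 rad/s
τ = P_out/ω = 373/180.1 = 2.071 N·m
In lb·ft: 2.071/1.356 = 1.53 lb·ft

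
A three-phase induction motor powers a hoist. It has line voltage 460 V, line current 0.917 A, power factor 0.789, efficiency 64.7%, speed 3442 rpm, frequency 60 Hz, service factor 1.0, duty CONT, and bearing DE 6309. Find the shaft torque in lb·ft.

P_in = √3·V·I·cosφ = 1.732 × 460 × 0.917 × 0.789 = 576 W
P_out = η·P_in = 0.647 × 576 = 373 W
n = 3442 rpm
ω = 2π×3442/60 = 360.4 rad/s
τ = P_out/ω = 373/360.4 = 1.035 N·m
In lb·ft: 1.035/1.356 = 0.763 lb·ft

0.763 lb·ft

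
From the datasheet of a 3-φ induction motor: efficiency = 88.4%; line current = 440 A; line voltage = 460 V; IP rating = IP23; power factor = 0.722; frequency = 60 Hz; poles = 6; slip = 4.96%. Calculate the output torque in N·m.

P_in = √3·V·I·cosφ = 1.732 × 460 × 440 × 0.722 = 253102 W
P_out = η·P_in = 0.884 × 253102 = 223742 W
n_s = 120×60/6 = 1200 rpm; n = 1200×(1−0.0496) = 1140 rpm
ω = 2π×1140/60 = 119.4 rad/s
τ = P_out/ω = 223742/119.4 = 1870 N·m

1870 N·m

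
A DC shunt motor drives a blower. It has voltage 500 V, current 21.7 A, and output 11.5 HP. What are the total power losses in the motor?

P_in = V·I = 500×21.7 = 10850 W
P_out = 11.5×746 = 8579 W
Losses = P_in − P_out = 10850 − 8579 = 2271 W

2270 W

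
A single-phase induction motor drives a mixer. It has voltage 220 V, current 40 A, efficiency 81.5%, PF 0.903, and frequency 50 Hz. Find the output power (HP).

8.68 HP

P_in = V·I·cosφ = 220 × 40 × 0.903 = 7946 W
P_out = η·P_in = 0.815 × 7946 = 6476 W
= 6476/746 = 8.68 HP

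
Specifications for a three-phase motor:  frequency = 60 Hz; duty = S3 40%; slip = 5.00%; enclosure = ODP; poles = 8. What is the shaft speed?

855 rpm

n_s = 120f/p = 120×60/8 = 900 rpm
n = n_s(1 − s) = 900 × (1 − 0.05) = 855 rpm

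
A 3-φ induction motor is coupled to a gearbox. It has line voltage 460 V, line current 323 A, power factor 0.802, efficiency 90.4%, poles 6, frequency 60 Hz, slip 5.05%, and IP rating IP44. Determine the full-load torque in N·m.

P_in = √3·V·I·cosφ = 1.732 × 460 × 323 × 0.802 = 206387 W
P_out = η·P_in = 0.904 × 206387 = 186574 W
n_s = 120×60/6 = 1200 rpm; n = 1200×(1−0.0505) = 1139 rpm
ω = 2π×1139/60 = 119.3 rad/s
τ = P_out/ω = 186574/119.3 = 1560 N·m

1560 N·m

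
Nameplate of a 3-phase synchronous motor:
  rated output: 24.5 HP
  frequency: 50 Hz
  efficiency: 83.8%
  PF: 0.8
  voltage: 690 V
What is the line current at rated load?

22.8 A

P_out = 24.5 × 746 = 18277 W
P_in = P_out / η = 18277 / 0.838 = 21810 W
I_L = P_in / (√3·V_L·cosφ) = 21810 / (1.732 × 690 × 0.8) = 22.8 A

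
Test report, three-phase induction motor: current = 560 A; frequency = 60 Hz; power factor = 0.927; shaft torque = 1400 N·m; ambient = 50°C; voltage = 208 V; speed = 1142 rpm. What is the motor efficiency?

ω = 2π × 1142/60 = 119.6 rad/s; P_out = τω = 1400 × 119.6 = 167440 W
P_in = √3·V_L·I_L·cosφ = 1.732 × 208 × 560 × 0.927 = 187016 W
η = P_out / P_in = 167440 / 187016 = 0.895 = 89.5%

89.5 %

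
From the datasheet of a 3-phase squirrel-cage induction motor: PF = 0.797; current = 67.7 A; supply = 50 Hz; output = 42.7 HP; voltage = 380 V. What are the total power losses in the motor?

3.66 kW

P_in = √3·V·I·cosφ = 1.732×380×67.7×0.797 = 35512 W
P_out = 42.7×746 = 31854 W
Losses = P_in − P_out = 35512 − 31854 = 3658 W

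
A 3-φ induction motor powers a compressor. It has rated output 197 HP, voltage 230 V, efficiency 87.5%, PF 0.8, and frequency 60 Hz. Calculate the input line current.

527 A

P_out = 197 × 746 = 146962 W
P_in = P_out / η = 146962 / 0.875 = 167957 W
I_L = P_in / (√3·V_L·cosφ) = 167957 / (1.732 × 230 × 0.8) = 527 A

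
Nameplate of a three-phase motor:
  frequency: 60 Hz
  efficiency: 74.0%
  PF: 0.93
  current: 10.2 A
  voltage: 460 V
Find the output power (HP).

7.5 HP

P_in = √3·V·I·cosφ = 1.732 × 460 × 10.2 × 0.93 = 7558 W
P_out = η·P_in = 0.74 × 7558 = 5593 W
= 5593/746 = 7.5 HP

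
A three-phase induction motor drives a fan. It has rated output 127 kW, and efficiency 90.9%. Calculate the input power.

P_out = 127000 W
P_in = P_out/η = 127000/0.909 = 139714 W = 140 kW

140 kW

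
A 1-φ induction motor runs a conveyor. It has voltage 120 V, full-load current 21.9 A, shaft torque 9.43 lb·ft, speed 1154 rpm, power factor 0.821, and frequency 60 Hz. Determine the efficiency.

71.6 %

τ = 9.43 lb·ft × 1.356 = 12.79 N·m
ω = 2π × 1154/60 = 120.8 rad/s; P_out = τω = 12.79 × 120.8 = 1545 W
P_in = V·I·cosφ = 120 × 21.9 × 0.821 = 2158 W
η = P_out / P_in = 1545 / 2158 = 0.716 = 71.6%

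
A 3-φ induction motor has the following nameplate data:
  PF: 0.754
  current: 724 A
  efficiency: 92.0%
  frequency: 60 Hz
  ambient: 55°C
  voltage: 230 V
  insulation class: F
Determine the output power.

200 kW

P_in = √3·V·I·cosφ = 1.732 × 230 × 724 × 0.754 = 217463 W
P_out = η·P_in = 0.92 × 217463 = 200066 W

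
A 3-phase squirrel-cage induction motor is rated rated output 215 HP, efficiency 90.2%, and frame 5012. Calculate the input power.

P_out = 215 × 746 = 160390 W
P_in = P_out/η = 160390/0.902 = 177816 W = 178 kW

178 kW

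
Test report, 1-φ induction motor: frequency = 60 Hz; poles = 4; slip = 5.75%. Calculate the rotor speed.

n_s = 120f/p = 120×60/4 = 1800 rpm
n = n_s(1 − s) = 1800 × (1 − 0.0575) = 1696 rpm

1696 rpm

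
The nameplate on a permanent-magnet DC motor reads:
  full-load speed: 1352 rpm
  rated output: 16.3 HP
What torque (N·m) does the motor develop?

85.9 N·m

P_out = 16.3 × 746 = 12160 W
ω = 2π × 1352/60 = 141.6 rad/s
τ = P_out/ω = 12160/141.6 = 85.9 N·m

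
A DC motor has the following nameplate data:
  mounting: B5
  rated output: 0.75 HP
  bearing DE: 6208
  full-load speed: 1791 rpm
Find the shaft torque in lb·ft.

2.2 lb·ft

P_out = 0.75 × 746 = 560 W
ω = 2π × 1791/60 = 187.6 rad/s
τ = P_out/ω = 560/187.6 = 2.985 N·m
In lb·ft: 2.985/1.356 = 2.2 lb·ft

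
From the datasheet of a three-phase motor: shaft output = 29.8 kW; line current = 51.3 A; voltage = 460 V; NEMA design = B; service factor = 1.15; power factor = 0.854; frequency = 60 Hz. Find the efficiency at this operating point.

85.4 %

P_out = 29.8 kW = 29800 W
P_in = √3·V_L·I_L·cosφ = 1.732 × 460 × 51.3 × 0.854 = 34904 W
η = P_out / P_in = 29800 / 34904 = 0.854 = 85.4%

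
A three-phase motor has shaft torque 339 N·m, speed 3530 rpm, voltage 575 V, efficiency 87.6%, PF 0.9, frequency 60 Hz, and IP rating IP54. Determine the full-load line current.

ω = 2π×3530/60 = 369.7 rad/s; P_out = τω = 339 × 369.7 = 125328 W
P_in = P_out / η = 125328 / 0.876 = 143068 W
I_L = P_in / (√3·V_L·cosφ) = 143068 / (1.732 × 575 × 0.9) = 160 A

160 A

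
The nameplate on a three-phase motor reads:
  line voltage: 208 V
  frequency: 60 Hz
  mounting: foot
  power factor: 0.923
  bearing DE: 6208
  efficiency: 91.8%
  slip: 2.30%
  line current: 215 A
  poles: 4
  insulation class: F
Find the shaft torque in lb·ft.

263 lb·ft

P_in = √3·V·I·cosφ = 1.732 × 208 × 215 × 0.923 = 71491 W
P_out = η·P_in = 0.918 × 71491 = 65629 W
n_s = 120×60/4 = 1800 rpm; n = 1800×(1−0.023) = 1759 rpm
ω = 2π×1759/60 = 184.2 rad/s
τ = P_out/ω = 65629/184.2 = 356.3 N·m
In lb·ft: 356.3/1.356 = 263 lb·ft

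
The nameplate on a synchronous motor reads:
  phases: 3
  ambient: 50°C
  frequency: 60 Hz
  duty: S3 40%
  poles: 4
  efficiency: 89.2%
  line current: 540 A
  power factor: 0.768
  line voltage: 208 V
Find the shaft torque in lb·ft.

521 lb·ft

P_in = √3·V·I·cosφ = 1.732 × 208 × 540 × 0.768 = 149405 W
P_out = η·P_in = 0.892 × 149405 = 133269 W
n = n_s = 120×60/4 = 1800 rpm (synchronous)
ω = 2π×1800/60 = 188.5 rad/s
τ = P_out/ω = 133269/188.5 = 707 N·m
In lb·ft: 707/1.356 = 521 lb·ft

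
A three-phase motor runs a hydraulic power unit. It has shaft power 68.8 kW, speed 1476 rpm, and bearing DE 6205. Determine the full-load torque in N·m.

445 N·m

ω = 2π × 1476/60 = 154.6 rad/s
τ = P/ω = 68800/154.6 = 445 N·m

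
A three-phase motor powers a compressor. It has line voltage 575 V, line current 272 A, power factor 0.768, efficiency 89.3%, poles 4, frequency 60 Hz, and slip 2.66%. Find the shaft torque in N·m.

P_in = √3·V·I·cosφ = 1.732 × 575 × 272 × 0.768 = 208040 W
P_out = η·P_in = 0.893 × 208040 = 185780 W
n_s = 120×60/4 = 1800 rpm; n = 1800×(1−0.0266) = 1752 rpm
ω = 2π×1752/60 = 183.5 rad/s
τ = P_out/ω = 185780/183.5 = 1010 N·m

1010 N·m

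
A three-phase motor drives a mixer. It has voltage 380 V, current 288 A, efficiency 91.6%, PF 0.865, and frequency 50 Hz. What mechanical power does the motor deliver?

P_in = √3·V·I·cosφ = 1.732 × 380 × 288 × 0.865 = 163961 W
P_out = η·P_in = 0.916 × 163961 = 150188 W

150 kW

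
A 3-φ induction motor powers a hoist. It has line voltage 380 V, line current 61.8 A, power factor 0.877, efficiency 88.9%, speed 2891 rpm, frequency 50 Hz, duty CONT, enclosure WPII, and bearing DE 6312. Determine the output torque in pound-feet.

P_in = √3·V·I·cosφ = 1.732 × 380 × 61.8 × 0.877 = 35671 W
P_out = η·P_in = 0.889 × 35671 = 31712 W
n = 2891 rpm
ω = 2π×2891/60 = 302.7 rad/s
τ = P_out/ω = 31712/302.7 = 104.8 N·m
In lb·ft: 104.8/1.356 = 77.3 lb·ft

77.3 lb·ft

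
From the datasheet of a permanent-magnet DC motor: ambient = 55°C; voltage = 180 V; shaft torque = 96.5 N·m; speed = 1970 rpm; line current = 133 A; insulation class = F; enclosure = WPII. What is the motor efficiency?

83.2 %

ω = 2π × 1970/60 = 206.3 rad/s; P_out = τω = 96.5 × 206.3 = 19908 W
P_in = V·I = 180 × 133 = 23940 W
η = P_out / P_in = 19908 / 23940 = 0.832 = 83.2%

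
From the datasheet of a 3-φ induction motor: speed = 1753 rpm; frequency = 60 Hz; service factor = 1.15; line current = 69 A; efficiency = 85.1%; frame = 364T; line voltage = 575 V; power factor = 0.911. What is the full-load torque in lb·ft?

P_in = √3·V·I·cosφ = 1.732 × 575 × 69 × 0.911 = 62601 W
P_out = η·P_in = 0.851 × 62601 = 53273 W
n = 1753 rpm
ω = 2π×1753/60 = 183.6 rad/s
τ = P_out/ω = 53273/183.6 = 290.2 N·m
In lb·ft: 290.2/1.356 = 214 lb·ft

214 lb·ft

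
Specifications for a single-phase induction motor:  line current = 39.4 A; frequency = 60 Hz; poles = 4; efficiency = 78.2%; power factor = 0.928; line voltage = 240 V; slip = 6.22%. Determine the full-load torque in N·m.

38.8 N·m

P_in = V·I·cosφ = 240 × 39.4 × 0.928 = 8775 W
P_out = η·P_in = 0.782 × 8775 = 6862 W
n_s = 120×60/4 = 1800 rpm; n = 1800×(1−0.0622) = 1688 rpm
ω = 2π×1688/60 = 176.8 rad/s
τ = P_out/ω = 6862/176.8 = 38.8 N·m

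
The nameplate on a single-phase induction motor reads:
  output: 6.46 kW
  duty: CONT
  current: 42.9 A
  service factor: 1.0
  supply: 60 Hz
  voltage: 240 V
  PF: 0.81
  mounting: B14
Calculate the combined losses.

P_in = V·I·cosφ = 240×42.9×0.81 = 8340 W
P_out = 6460 W
Losses = P_in − P_out = 8340 − 6460 = 1880 W

1880 W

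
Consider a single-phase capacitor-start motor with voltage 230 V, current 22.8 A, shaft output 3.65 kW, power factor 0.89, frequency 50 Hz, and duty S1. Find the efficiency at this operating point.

78.2 %

P_out = 3.65 kW = 3650 W
P_in = V·I·cosφ = 230 × 22.8 × 0.89 = 4667 W
η = P_out / P_in = 3650 / 4667 = 0.782 = 78.2%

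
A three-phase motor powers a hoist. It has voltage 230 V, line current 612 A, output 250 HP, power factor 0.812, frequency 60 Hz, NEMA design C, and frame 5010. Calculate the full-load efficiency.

P_out = 250 × 746 = 186500 W
P_in = √3·V_L·I_L·cosφ = 1.732 × 230 × 612 × 0.812 = 197963 W
η = P_out / P_in = 186500 / 197963 = 0.942 = 94.2%

94.2 %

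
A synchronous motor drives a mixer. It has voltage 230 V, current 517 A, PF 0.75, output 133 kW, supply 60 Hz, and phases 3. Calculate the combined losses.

21.5 kW

P_in = √3·V·I·cosφ = 1.732×230×517×0.75 = 154464 W
P_out = 133000 W
Losses = P_in − P_out = 154464 − 133000 = 21464 W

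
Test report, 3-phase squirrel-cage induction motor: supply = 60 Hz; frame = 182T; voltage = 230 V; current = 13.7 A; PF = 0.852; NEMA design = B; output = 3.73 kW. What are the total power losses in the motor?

P_in = √3·V·I·cosφ = 1.732×230×13.7×0.852 = 4650 W
P_out = 3730 W
Losses = P_in − P_out = 4650 − 3730 = 920 W

920 W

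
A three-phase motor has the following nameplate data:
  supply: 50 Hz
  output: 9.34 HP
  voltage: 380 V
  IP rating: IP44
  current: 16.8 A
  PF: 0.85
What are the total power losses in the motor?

P_in = √3·V·I·cosφ = 1.732×380×16.8×0.85 = 9399 W
P_out = 9.34×746 = 6968 W
Losses = P_in − P_out = 9399 − 6968 = 2431 W

2.43 kW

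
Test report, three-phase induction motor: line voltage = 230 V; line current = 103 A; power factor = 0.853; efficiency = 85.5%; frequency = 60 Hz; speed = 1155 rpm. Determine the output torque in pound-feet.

182 lb·ft

P_in = √3·V·I·cosφ = 1.732 × 230 × 103 × 0.853 = 35000 W
P_out = η·P_in = 0.855 × 35000 = 29925 W
n = 1155 rpm
ω = 2π×1155/60 = 121 rad/s
τ = P_out/ω = 29925/121 = 247.3 N·m
In lb·ft: 247.3/1.356 = 182 lb·ft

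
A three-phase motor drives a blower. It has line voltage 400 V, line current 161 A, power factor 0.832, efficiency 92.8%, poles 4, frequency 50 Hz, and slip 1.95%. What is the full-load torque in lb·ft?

412 lb·ft

P_in = √3·V·I·cosφ = 1.732 × 400 × 161 × 0.832 = 92802 W
P_out = η·P_in = 0.928 × 92802 = 86120 W
n_s = 120×50/4 = 1500 rpm; n = 1500×(1−0.0195) = 1471 rpm
ω = 2π×1471/60 = 154 rad/s
τ = P_out/ω = 86120/154 = 559.2 N·m
In lb·ft: 559.2/1.356 = 412 lb·ft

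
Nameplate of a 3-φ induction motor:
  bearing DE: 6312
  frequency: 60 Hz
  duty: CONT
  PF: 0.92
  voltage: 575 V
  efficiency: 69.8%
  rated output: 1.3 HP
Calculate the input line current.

1.52 A

P_out = 1.3 × 746 = 970 W
P_in = P_out / η = 970 / 0.698 = 1390 W
I_L = P_in / (√3·V_L·cosφ) = 1390 / (1.732 × 575 × 0.92) = 1.52 A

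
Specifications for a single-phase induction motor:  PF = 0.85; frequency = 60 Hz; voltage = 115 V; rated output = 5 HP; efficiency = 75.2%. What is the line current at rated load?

P_out = 5 × 746 = 3730 W
P_in = P_out / η = 3730 / 0.752 = 4960 W
I = P_in / (V·cosφ) = 4960 / (115 × 0.85) = 50.7 A

50.7 A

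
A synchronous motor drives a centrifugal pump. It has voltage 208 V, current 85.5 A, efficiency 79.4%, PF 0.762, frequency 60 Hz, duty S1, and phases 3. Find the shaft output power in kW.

P_in = √3·V·I·cosφ = 1.732 × 208 × 85.5 × 0.762 = 23471 W
P_out = η·P_in = 0.794 × 23471 = 18636 W

18.6 kW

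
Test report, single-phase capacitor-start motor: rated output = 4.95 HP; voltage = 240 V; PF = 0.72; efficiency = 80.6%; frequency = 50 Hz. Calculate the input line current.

P_out = 4.95 × 746 = 3693 W
P_in = P_out / η = 3693 / 0.806 = 4582 W
I = P_in / (V·cosφ) = 4582 / (240 × 0.72) = 26.5 A

26.5 A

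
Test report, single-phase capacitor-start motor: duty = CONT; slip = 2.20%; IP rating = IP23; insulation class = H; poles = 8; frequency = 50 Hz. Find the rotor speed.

734 rpm

n_s = 120f/p = 120×50/8 = 750 rpm
n = n_s(1 − s) = 750 × (1 − 0.022) = 734 rpm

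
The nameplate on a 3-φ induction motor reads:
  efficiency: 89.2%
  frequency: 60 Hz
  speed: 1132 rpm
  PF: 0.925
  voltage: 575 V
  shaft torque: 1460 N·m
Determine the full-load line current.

211 A

ω = 2π×1132/60 = 118.5 rad/s; P_out = τω = 1460 × 118.5 = 173010 W
P_in = P_out / η = 173010 / 0.892 = 193957 W
I_L = P_in / (√3·V_L·cosφ) = 193957 / (1.732 × 575 × 0.925) = 211 A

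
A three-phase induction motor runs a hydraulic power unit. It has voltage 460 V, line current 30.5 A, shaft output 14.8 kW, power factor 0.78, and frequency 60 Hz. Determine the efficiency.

P_out = 14.8 kW = 14800 W
P_in = √3·V_L·I_L·cosφ = 1.732 × 460 × 30.5 × 0.78 = 18954 W
η = P_out / P_in = 14800 / 18954 = 0.781 = 78.1%

78.1 %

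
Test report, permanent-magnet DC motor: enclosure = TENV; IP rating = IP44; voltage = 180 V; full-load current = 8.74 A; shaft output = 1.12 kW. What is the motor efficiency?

71.2 %

P_out = 1.12 kW = 1120 W
P_in = V·I = 180 × 8.74 = 1573 W
η = P_out / P_in = 1120 / 1573 = 0.712 = 71.2%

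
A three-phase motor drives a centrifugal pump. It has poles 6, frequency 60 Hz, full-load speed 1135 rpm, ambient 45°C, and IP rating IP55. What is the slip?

5.4 %

n_s = 120f/p = 120×60/6 = 1200 rpm
s = (n_s − n)/n_s = (1200 − 1135)/1200 = 0.0542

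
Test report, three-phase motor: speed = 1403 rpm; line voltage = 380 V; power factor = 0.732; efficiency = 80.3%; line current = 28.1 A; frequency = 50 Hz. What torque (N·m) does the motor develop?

74 N·m

P_in = √3·V·I·cosφ = 1.732 × 380 × 28.1 × 0.732 = 13538 W
P_out = η·P_in = 0.803 × 13538 = 10871 W
n = 1403 rpm
ω = 2π×1403/60 = 146.9 rad/s
τ = P_out/ω = 10871/146.9 = 74 N·m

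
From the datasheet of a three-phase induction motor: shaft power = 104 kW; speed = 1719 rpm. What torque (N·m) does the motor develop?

ω = 2π × 1719/60 = 180 rad/s
τ = P/ω = 104000/180 = 578 N·m

578 N·m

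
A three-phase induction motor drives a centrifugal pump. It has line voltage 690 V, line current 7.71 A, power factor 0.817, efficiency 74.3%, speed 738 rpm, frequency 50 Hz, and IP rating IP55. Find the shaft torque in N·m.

72.4 N·m

P_in = √3·V·I·cosφ = 1.732 × 690 × 7.71 × 0.817 = 7528 W
P_out = η·P_in = 0.743 × 7528 = 5593 W
n = 738 rpm
ω = 2π×738/60 = 77.28 rad/s
τ = P_out/ω = 5593/77.28 = 72.4 N·m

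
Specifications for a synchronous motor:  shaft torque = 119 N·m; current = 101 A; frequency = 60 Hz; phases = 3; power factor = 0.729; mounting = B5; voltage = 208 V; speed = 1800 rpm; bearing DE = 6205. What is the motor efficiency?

ω = 2π × 1800/60 = 188.5 rad/s; P_out = τω = 119 × 188.5 = 22432 W
P_in = √3·V_L·I_L·cosφ = 1.732 × 208 × 101 × 0.729 = 26525 W
η = P_out / P_in = 22432 / 26525 = 0.846 = 84.6%

84.6 %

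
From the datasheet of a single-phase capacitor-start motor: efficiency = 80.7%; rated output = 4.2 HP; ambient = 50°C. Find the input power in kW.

P_out = 4.2 × 746 = 3133 W
P_in = P_out/η = 3133/0.807 = 3882 W = 3.88 kW

3.88 kW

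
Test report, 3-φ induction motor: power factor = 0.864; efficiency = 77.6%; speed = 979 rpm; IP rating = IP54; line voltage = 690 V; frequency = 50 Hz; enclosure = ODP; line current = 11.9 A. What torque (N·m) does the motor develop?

93 N·m

P_in = √3·V·I·cosφ = 1.732 × 690 × 11.9 × 0.864 = 12287 W
P_out = η·P_in = 0.776 × 12287 = 9535 W
n = 979 rpm
ω = 2π×979/60 = 102.5 rad/s
τ = P_out/ω = 9535/102.5 = 93 N·m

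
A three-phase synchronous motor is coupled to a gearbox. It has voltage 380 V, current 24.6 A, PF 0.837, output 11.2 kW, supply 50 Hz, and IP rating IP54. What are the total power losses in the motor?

2350 W

P_in = √3·V·I·cosφ = 1.732×380×24.6×0.837 = 13552 W
P_out = 11200 W
Losses = P_in − P_out = 13552 − 11200 = 2352 W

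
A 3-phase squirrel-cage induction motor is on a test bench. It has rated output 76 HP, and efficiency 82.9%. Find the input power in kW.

68.4 kW

P_out = 76 × 746 = 56696 W
P_in = P_out/η = 56696/0.829 = 68391 W = 68.4 kW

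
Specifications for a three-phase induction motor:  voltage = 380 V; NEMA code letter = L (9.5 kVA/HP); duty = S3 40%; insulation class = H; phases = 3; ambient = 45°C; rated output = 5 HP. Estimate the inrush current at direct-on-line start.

S_LR = 9.5 × 5 = 47.5 kVA
I_LR = S_LR/(√3·V_L) = 47500/(1.732×380) = 72.2 A

72.2 A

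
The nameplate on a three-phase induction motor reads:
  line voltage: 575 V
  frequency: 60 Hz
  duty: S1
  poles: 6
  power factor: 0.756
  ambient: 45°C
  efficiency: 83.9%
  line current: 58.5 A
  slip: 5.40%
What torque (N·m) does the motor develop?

311 N·m

P_in = √3·V·I·cosφ = 1.732 × 575 × 58.5 × 0.756 = 44045 W
P_out = η·P_in = 0.839 × 44045 = 36954 W
n_s = 120×60/6 = 1200 rpm; n = 1200×(1−0.054) = 1135 rpm
ω = 2π×1135/60 = 118.9 rad/s
τ = P_out/ω = 36954/118.9 = 311 N·m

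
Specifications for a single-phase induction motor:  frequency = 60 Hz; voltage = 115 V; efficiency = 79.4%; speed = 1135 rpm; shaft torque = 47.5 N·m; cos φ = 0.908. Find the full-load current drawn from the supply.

ω = 2π×1135/60 = 118.9 rad/s; P_out = τω = 47.5 × 118.9 = 5648 W
P_in = P_out / η = 5648 / 0.794 = 7113 W
I = P_in / (V·cosφ) = 7113 / (115 × 0.908) = 68.1 A

68.1 A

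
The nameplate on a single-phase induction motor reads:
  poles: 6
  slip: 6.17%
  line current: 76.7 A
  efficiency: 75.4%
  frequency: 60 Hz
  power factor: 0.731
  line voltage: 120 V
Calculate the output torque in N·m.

P_in = V·I·cosφ = 120 × 76.7 × 0.731 = 6728 W
P_out = η·P_in = 0.754 × 6728 = 5073 W
n_s = 120×60/6 = 1200 rpm; n = 1200×(1−0.0617) = 1126 rpm
ω = 2π×1126/60 = 117.9 rad/s
τ = P_out/ω = 5073/117.9 = 43 N·m

43 N·m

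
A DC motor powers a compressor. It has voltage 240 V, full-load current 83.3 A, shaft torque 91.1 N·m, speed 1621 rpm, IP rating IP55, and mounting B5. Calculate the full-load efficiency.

ω = 2π × 1621/60 = 169.8 rad/s; P_out = τω = 91.1 × 169.8 = 15469 W
P_in = V·I = 240 × 83.3 = 19992 W
η = P_out / P_in = 15469 / 19992 = 0.774 = 77.4%

77.4 %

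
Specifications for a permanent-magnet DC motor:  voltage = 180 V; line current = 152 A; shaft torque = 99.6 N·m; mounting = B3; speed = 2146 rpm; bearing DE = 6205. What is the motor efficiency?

ω = 2π × 2146/60 = 224.7 rad/s; P_out = τω = 99.6 × 224.7 = 22380 W
P_in = V·I = 180 × 152 = 27360 W
η = P_out / P_in = 22380 / 27360 = 0.818 = 81.8%

81.8 %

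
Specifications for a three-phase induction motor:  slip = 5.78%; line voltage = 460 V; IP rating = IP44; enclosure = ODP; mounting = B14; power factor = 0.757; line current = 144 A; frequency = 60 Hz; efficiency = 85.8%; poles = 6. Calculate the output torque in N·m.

P_in = √3·V·I·cosφ = 1.732 × 460 × 144 × 0.757 = 86849 W
P_out = η·P_in = 0.858 × 86849 = 74516 W
n_s = 120×60/6 = 1200 rpm; n = 1200×(1−0.0578) = 1131 rpm
ω = 2π×1131/60 = 118.4 rad/s
τ = P_out/ω = 74516/118.4 = 629 N·m

629 N·m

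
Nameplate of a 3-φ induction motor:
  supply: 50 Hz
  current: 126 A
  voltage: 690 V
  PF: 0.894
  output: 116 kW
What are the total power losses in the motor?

18.6 kW

P_in = √3·V·I·cosφ = 1.732×690×126×0.894 = 134619 W
P_out = 116000 W
Losses = P_in − P_out = 134619 − 116000 = 18619 W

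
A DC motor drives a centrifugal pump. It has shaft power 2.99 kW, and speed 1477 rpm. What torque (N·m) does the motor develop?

19.3 N·m

ω = 2π × 1477/60 = 154.7 rad/s
τ = P/ω = 2990/154.7 = 19.3 N·m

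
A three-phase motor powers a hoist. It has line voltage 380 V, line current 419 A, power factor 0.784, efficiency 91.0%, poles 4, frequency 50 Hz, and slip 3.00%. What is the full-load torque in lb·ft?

952 lb·ft

P_in = √3·V·I·cosφ = 1.732 × 380 × 419 × 0.784 = 216203 W
P_out = η·P_in = 0.91 × 216203 = 196745 W
n_s = 120×50/4 = 1500 rpm; n = 1500×(1−0.03) = 1455 rpm
ω = 2π×1455/60 = 152.4 rad/s
τ = P_out/ω = 196745/152.4 = 1291 N·m
In lb·ft: 1291/1.356 = 952 lb·ft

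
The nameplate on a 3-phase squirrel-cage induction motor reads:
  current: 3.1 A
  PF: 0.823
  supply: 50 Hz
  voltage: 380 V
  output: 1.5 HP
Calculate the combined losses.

560 W

P_in = √3·V·I·cosφ = 1.732×380×3.1×0.823 = 1679 W
P_out = 1.5×746 = 1119 W
Losses = P_in − P_out = 1679 − 1119 = 560 W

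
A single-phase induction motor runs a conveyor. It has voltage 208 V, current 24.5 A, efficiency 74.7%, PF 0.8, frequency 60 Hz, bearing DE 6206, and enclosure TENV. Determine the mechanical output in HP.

P_in = V·I·cosφ = 208 × 24.5 × 0.8 = 4077 W
P_out = η·P_in = 0.747 × 4077 = 3046 W
= 3046/746 = 4.08 HP

4.08 HP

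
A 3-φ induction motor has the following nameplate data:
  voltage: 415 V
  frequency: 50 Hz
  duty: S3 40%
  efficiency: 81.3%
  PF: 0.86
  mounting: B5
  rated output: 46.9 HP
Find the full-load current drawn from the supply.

P_out = 46.9 × 746 = 34987 W
P_in = P_out / η = 34987 / 0.813 = 43034 W
I_L = P_in / (√3·V_L·cosφ) = 43034 / (1.732 × 415 × 0.86) = 69.6 A

69.6 A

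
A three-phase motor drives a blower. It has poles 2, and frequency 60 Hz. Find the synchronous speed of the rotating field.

n_s = 120f/p = 120×60/2 = 3600 rpm

3600 rpm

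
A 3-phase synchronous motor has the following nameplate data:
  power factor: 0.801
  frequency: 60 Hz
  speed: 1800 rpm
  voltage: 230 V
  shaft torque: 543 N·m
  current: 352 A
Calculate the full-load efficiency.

ω = 2π × 1800/60 = 188.5 rad/s; P_out = τω = 543 × 188.5 = 102356 W
P_in = √3·V_L·I_L·cosφ = 1.732 × 230 × 352 × 0.801 = 112318 W
η = P_out / P_in = 102356 / 112318 = 0.911 = 91.1%

91.1 %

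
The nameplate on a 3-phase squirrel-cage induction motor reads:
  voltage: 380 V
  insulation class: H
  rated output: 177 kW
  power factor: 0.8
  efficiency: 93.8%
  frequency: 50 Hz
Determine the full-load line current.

P_out = 177 kW = 177000 W
P_in = P_out / η = 177000 / 0.938 = 188699 W
I_L = P_in / (√3·V_L·cosφ) = 188699 / (1.732 × 380 × 0.8) = 358 A

358 A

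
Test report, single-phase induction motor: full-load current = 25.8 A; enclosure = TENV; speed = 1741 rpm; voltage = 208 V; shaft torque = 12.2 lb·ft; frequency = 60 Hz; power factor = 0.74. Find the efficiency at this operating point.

τ = 12.2 lb·ft × 1.356 = 16.54 N·m
ω = 2π × 1741/60 = 182.3 rad/s; P_out = τω = 16.54 × 182.3 = 3015 W
P_in = V·I·cosφ = 208 × 25.8 × 0.74 = 3971 W
η = P_out / P_in = 3015 / 3971 = 0.759 = 75.9%

75.9 %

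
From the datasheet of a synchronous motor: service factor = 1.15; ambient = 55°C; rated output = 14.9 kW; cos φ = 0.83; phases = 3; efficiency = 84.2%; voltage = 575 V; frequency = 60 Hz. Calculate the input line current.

P_out = 14.9 kW = 14900 W
P_in = P_out / η = 14900 / 0.842 = 17696 W
I_L = P_in / (√3·V_L·cosφ) = 17696 / (1.732 × 575 × 0.83) = 21.4 A

21.4 A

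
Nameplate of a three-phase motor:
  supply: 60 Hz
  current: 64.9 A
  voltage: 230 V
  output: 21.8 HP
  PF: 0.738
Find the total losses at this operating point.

2820 W

P_in = √3·V·I·cosφ = 1.732×230×64.9×0.738 = 19080 W
P_out = 21.8×746 = 16263 W
Losses = P_in − P_out = 19080 − 16263 = 2817 W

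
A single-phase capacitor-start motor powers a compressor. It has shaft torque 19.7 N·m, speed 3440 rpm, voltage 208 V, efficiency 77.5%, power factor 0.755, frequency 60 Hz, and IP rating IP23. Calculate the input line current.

58.3 A

ω = 2π×3440/60 = 360.2 rad/s; P_out = τω = 19.7 × 360.2 = 7096 W
P_in = P_out / η = 7096 / 0.775 = 9156 W
I = P_in / (V·cosφ) = 9156 / (208 × 0.755) = 58.3 A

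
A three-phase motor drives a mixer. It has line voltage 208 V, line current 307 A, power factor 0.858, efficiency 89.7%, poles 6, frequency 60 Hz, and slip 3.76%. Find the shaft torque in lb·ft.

519 lb·ft

P_in = √3·V·I·cosφ = 1.732 × 208 × 307 × 0.858 = 94894 W
P_out = η·P_in = 0.897 × 94894 = 85120 W
n_s = 120×60/6 = 1200 rpm; n = 1200×(1−0.0376) = 1155 rpm
ω = 2π×1155/60 = 121 rad/s
τ = P_out/ω = 85120/121 = 703.5 N·m
In lb·ft: 703.5/1.356 = 519 lb·ft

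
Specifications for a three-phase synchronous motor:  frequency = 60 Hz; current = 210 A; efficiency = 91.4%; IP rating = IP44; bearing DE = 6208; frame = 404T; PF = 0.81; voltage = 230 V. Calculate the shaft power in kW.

P_in = √3·V·I·cosφ = 1.732 × 230 × 210 × 0.81 = 67761 W
P_out = η·P_in = 0.914 × 67761 = 61934 W

61.9 kW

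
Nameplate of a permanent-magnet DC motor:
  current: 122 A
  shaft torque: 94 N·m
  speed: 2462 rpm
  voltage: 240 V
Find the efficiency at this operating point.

82.8 %

ω = 2π × 2462/60 = 257.8 rad/s; P_out = τω = 94 × 257.8 = 24233 W
P_in = V·I = 240 × 122 = 29280 W
η = P_out / P_in = 24233 / 29280 = 0.828 = 82.8%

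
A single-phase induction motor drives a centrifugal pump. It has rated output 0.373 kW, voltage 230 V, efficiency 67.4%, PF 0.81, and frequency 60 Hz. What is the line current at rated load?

P_out = 0.373 kW = 373 W
P_in = P_out / η = 373 / 0.674 = 553 W
I = P_in / (V·cosφ) = 553 / (230 × 0.81) = 2.97 A

2.97 A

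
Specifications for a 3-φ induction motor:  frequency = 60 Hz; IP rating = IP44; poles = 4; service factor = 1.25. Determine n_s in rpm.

1800 rpm

n_s = 120f/p = 120×60/4 = 1800 rpm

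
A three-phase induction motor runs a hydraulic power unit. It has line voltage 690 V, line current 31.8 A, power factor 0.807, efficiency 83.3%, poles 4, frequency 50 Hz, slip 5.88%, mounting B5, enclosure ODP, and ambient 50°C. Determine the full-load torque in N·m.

P_in = √3·V·I·cosφ = 1.732 × 690 × 31.8 × 0.807 = 30669 W
P_out = η·P_in = 0.833 × 30669 = 25547 W
n_s = 120×50/4 = 1500 rpm; n = 1500×(1−0.0588) = 1412 rpm
ω = 2π×1412/60 = 147.9 rad/s
τ = P_out/ω = 25547/147.9 = 173 N·m

173 N·m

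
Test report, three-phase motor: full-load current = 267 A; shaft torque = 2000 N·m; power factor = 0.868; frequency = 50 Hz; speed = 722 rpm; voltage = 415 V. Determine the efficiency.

ω = 2π × 722/60 = 75.61 rad/s; P_out = τω = 2000 × 75.61 = 151220 W
P_in = √3·V_L·I_L·cosφ = 1.732 × 415 × 267 × 0.868 = 166582 W
η = P_out / P_in = 151220 / 166582 = 0.908 = 90.8%

90.8 %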